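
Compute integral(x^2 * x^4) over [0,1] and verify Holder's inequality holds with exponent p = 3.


Step 1: Exact integral of f*g = integral(x^6, 0, 1) = 1/7
     = 0.142857
Step 2: Holder bound with p=3, q=1.5:
  ||f||_p = (integral x^6 dx)^(1/3) = (1/7)^(1/3) = 0.522758
  ||g||_q = (integral x^6 dx)^(1/1.5) = (1/7)^(1/1.5) = 0.273276
Step 3: Holder bound = ||f||_p * ||g||_q = 0.522758 * 0.273276 = 0.142857
Verification: 0.142857 <= 0.142857 (Holder holds)


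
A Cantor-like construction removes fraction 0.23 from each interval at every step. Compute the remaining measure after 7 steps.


Step 1: At each step, fraction remaining = 1 - 0.23 = 0.77
Step 2: After 7 steps, measure = (0.77)^7
Result = 0.160485


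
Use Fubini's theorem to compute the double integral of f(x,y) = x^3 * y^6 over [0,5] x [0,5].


By Fubini's theorem, the double integral factors as a product of single integrals:
Step 1: integral_0^5 x^3 dx = [x^4/4] from 0 to 5
     = 5^4/4 = 156.25
Step 2: integral_0^5 y^6 dy = [y^7/7] from 0 to 5
     = 5^7/7 = 11160.714286
Step 3: Double integral = 156.25 * 11160.714286 = 1.743862e+06


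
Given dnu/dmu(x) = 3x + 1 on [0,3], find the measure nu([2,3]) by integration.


nu(A) = integral_A (dnu/dmu) dmu = integral_2^3 (3x + 1) dx
Step 1: Antiderivative F(x) = (3/2)x^2 + 1x
Step 2: F(3) = (3/2)*3^2 + 1*3 = 13.5 + 3 = 16.5
Step 3: F(2) = (3/2)*2^2 + 1*2 = 6 + 2 = 8
Step 4: nu([2,3]) = F(3) - F(2) = 16.5 - 8 = 8.5


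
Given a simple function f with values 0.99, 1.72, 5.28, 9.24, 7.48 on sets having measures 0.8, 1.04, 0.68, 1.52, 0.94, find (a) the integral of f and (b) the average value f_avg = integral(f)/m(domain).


Step 1: Integral = sum(value_i * measure_i)
= 0.99*0.8 + 1.72*1.04 + 5.28*0.68 + 9.24*1.52 + 7.48*0.94
= 0.792 + 1.7888 + 3.5904 + 14.0448 + 7.0312
= 27.2472
Step 2: Total measure of domain = 0.8 + 1.04 + 0.68 + 1.52 + 0.94 = 4.98
Step 3: Average value = 27.2472 / 4.98 = 5.471325


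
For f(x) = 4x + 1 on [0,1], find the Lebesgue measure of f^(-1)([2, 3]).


f^(-1)([2, 3]) = {x : 2 <= 4x + 1 <= 3}
Solving: (2 - 1)/4 <= x <= (3 - 1)/4
= [0.25, 0.5]
Intersecting with [0,1]: [0.25, 0.5]
Measure = 0.5 - 0.25 = 0.25


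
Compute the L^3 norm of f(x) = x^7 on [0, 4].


Step 1: ||f||_3 = (integral_0^4 |x^7|^3 dx)^(1/3)
     = (integral_0^4 x^21 dx)^(1/3)
Step 2: integral_0^4 x^21 dx = [x^22/(22)] from 0 to 4 = 4^22/22
     = 17592186044416/22 = 7.996448e+11
Step 3: ||f||_3 = (7.996448e+11)^(1/3) = 9281.803632


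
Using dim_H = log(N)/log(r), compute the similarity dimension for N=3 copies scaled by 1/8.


For a self-similar set with N copies scaled by 1/r:
dim_H = log(N)/log(r) = log(3)/log(8)
= 1.098612/2.079442
= 0.528321


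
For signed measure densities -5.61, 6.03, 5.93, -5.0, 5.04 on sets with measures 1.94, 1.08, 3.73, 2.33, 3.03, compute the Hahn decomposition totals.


Step 1: Compute signed measure on each set:
  Set 1: -5.61 * 1.94 = -10.8834
  Set 2: 6.03 * 1.08 = 6.5124
  Set 3: 5.93 * 3.73 = 22.1189
  Set 4: -5.0 * 2.33 = -11.65
  Set 5: 5.04 * 3.03 = 15.2712
Step 2: Total signed measure = (-10.8834) + (6.5124) + (22.1189) + (-11.65) + (15.2712)
     = 21.3691
Step 3: Positive part mu+(X) = sum of positive contributions = 43.9025
Step 4: Negative part mu-(X) = |sum of negative contributions| = 22.5334


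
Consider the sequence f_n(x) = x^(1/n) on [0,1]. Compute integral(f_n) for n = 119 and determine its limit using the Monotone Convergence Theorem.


At n = 119: f_119(x) = x^(1/119).
Step 1: integral(x^(1/119), 0, 1) = [x^(1/119+1) / (1/119+1)] from 0 to 1
     = 1 / (1/119 + 1) = 1 / ((119+1)/119) = 119/(119+1)
     = 119/120 = 0.991667
Step 2: As n -> infinity, f_n(x) = x^(1/n) -> 1 for x in (0,1], and f_n is increasing in n.
By MCT, lim_n integral(f_n) = integral(lim_n f_n) = integral(1, 0, 1) = 1.
Step 3: Verify convergence: 119/120 = 0.991667 -> 1


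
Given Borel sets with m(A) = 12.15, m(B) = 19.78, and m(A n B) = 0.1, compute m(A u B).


By inclusion-exclusion: m(A u B) = m(A) + m(B) - m(A n B)
= 12.15 + 19.78 - 0.1
= 31.83


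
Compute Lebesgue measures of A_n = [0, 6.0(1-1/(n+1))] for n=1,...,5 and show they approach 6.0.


By continuity of measure from below: if A_n increases to A, then m(A_n) -> m(A).
Here A = [0, 6.0], so m(A) = 6
Step 1: a_1 = 6.0*(1 - 1/2) = 3, m(A_1) = 3
Step 2: a_2 = 6.0*(1 - 1/3) = 4, m(A_2) = 4
Step 3: a_3 = 6.0*(1 - 1/4) = 4.5, m(A_3) = 4.5
Step 4: a_4 = 6.0*(1 - 1/5) = 4.8, m(A_4) = 4.8
Step 5: a_5 = 6.0*(1 - 1/6) = 5, m(A_5) = 5
Limit: m(A_n) -> m([0,6.0]) = 6


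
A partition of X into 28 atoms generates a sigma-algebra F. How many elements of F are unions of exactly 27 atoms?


Each element of F is a union of some subset of the 28 atoms.
Elements that are unions of exactly 27 atoms correspond to 27-element subsets of the 28 atoms.
Count = C(28, 27) = 28! / (27! * 1!) = 28.


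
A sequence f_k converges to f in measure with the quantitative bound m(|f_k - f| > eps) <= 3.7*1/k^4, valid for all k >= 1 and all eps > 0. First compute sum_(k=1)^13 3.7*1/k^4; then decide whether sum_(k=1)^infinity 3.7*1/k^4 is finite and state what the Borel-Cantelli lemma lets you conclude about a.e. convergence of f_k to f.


Step 1: List the terms 3.7*1/k^4 for k = 1 to 13:
  k=1: 3.7
  k=2: 0.23125
  k=3: 0.045679
  k=4: 0.014453
  k=5: 0.00592
  k=6: 0.002855
  k=7: 0.001541
  k=8: 9.033203e-04
  k=9: 5.639384e-04
  k=10: 3.700000e-04
  k=11: 2.527150e-04
  k=12: 1.784336e-04
  k=13: 1.295473e-04
Step 2: Partial sum = 3.7 + 0.23125 + 0.045679 + 0.014453 + 0.00592 + 0.002855 + 0.001541 + 9.033203e-04 + 5.639384e-04 + 3.700000e-04 + 2.527150e-04 + 1.784336e-04 + 1.295473e-04
     = 4.004096
Step 3: The full series sum_(k>=1) 3.7*1/k^4 converges (p-series with p = 4 > 1; a constant multiple of a convergent series converges).
Step 4: Fix eps > 0. Since sum_k m(|f_k - f| > eps) < infinity, the Borel-Cantelli lemma gives
        m(limsup_k {|f_k - f| > eps}) = 0, i.e. for a.e. x, |f_k(x) - f(x)| <= eps for all large k.
        Applying this with eps = 1/j for j = 1, 2, ... and intersecting the countably many full-measure sets,
        for a.e. x we get limsup_k |f_k(x) - f(x)| <= 1/j for every j, hence f_k -> f almost everywhere.
Conclusion: series converges; Borel-Cantelli yields f_k -> f a.e.


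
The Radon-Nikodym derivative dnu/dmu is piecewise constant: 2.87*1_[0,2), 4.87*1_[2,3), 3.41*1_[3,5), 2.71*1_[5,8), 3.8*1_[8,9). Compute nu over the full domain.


Integrate each piece of the Radon-Nikodym derivative:
Step 1: integral_0^2 2.87 dx = 2.87*(2-0) = 2.87*2 = 5.74
Step 2: integral_2^3 4.87 dx = 4.87*(3-2) = 4.87*1 = 4.87
Step 3: integral_3^5 3.41 dx = 3.41*(5-3) = 3.41*2 = 6.82
Step 4: integral_5^8 2.71 dx = 2.71*(8-5) = 2.71*3 = 8.13
Step 5: integral_8^9 3.8 dx = 3.8*(9-8) = 3.8*1 = 3.8
Total: 5.74 + 4.87 + 6.82 + 8.13 + 3.8 = 29.36


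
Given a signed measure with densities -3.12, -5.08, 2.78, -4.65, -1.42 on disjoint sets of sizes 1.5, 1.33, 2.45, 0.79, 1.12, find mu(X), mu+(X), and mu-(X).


Step 1: Compute signed measure on each set:
  Set 1: -3.12 * 1.5 = -4.68
  Set 2: -5.08 * 1.33 = -6.7564
  Set 3: 2.78 * 2.45 = 6.811
  Set 4: -4.65 * 0.79 = -3.6735
  Set 5: -1.42 * 1.12 = -1.5904
Step 2: Total signed measure = (-4.68) + (-6.7564) + (6.811) + (-3.6735) + (-1.5904)
     = -9.8893
Step 3: Positive part mu+(X) = sum of positive contributions = 6.811
Step 4: Negative part mu-(X) = |sum of negative contributions| = 16.7003


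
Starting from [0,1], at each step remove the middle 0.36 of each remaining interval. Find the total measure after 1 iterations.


Step 1: At each step, fraction remaining = 1 - 0.36 = 0.64
Step 2: After 1 steps, measure = (0.64)^1
Step 3: Computing the power step by step:
  After step 1: 0.64
Result = 0.64


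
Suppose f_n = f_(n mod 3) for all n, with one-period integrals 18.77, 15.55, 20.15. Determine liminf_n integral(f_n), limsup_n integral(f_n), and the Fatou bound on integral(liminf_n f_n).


The sequence (integral(f_n)) is periodic with period 3, repeating the values 18.77, 15.55, 20.15 indefinitely.
Step 1: For a periodic sequence, every tail (a_m, a_(m+1), ...) contains all 3 period values infinitely often.
Step 2: Hence inf of every tail = min of the period values = min(18.77, 15.55, 20.15) = 15.55.
        liminf_n integral(f_n) = sup over m of (inf of tail from m) = 15.55.
Step 3: Similarly sup of every tail = max of the period values = 20.15.
        limsup_n integral(f_n) = 20.15.
Step 4: Fatou's lemma: integral(liminf_n f_n) <= liminf_n integral(f_n) = 15.55.
        So the integral of the pointwise liminf is at most 15.55.


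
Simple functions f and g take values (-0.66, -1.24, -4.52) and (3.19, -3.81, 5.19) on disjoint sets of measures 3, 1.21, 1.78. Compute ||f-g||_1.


Step 1: Compute differences f_i - g_i:
  -0.66 - 3.19 = -3.85
  -1.24 - -3.81 = 2.57
  -4.52 - 5.19 = -9.71
Step 2: Compute |diff|^1 * measure for each set:
  |-3.85|^1 * 3 = 3.85 * 3 = 11.55
  |2.57|^1 * 1.21 = 2.57 * 1.21 = 3.1097
  |-9.71|^1 * 1.78 = 9.71 * 1.78 = 17.2838
Step 3: Sum = 31.9435
Step 4: ||f-g||_1 = (31.9435)^(1/1) = 31.9435


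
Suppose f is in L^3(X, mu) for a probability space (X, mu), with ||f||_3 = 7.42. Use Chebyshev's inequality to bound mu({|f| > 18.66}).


Chebyshev/Markov inequality: mu(|f| > eps) <= (||f||_p / eps)^p
Step 1: ||f||_3 / eps = 7.42 / 18.66 = 0.397642
Step 2: Raise to power p = 3:
  (0.397642)^3 = 0.062875
Step 3: Therefore mu(|f| > 18.66) <= 0.062875


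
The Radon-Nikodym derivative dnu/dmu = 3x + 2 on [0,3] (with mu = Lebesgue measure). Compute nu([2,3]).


nu(A) = integral_A (dnu/dmu) dmu = integral_2^3 (3x + 2) dx
Step 1: Antiderivative F(x) = (3/2)x^2 + 2x
Step 2: F(3) = (3/2)*3^2 + 2*3 = 13.5 + 6 = 19.5
Step 3: F(2) = (3/2)*2^2 + 2*2 = 6 + 4 = 10
Step 4: nu([2,3]) = F(3) - F(2) = 19.5 - 10 = 9.5


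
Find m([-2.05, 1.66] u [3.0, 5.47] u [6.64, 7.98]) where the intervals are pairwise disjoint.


For pairwise disjoint intervals, m(union) = sum of lengths.
= (1.66 - -2.05) + (5.47 - 3.0) + (7.98 - 6.64)
= 3.71 + 2.47 + 1.34
= 7.52


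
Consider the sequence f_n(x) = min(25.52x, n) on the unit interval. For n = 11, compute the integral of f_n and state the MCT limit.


f(x) = 25.52x on [0,1]; f_n(x) = min(25.52x, n). At n = 11:
Step 1: f(x) reaches 11 at x = 11/25.52 = 0.431034
Step 2: integral(f_11) = integral(25.52x, 0, 0.431034) + integral(11, 0.431034, 1)
       = 25.52*0.431034^2/2 + 11*(1 - 0.431034)
       = 2.37069 + 6.258621
       = 8.62931
Step 3: As n -> infinity, f_n increases to f, so by MCT integral(f_n) -> integral(f) = 25.52/2 = 12.76.
Convergence: integral(f_11) = 8.62931 -> 12.76 as n -> infinity


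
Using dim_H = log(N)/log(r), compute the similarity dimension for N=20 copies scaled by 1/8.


For a self-similar set with N copies scaled by 1/r:
dim_H = log(N)/log(r) = log(20)/log(8)
= 2.995732/2.079442
= 1.440643


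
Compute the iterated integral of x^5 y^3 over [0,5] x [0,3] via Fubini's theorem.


By Fubini's theorem, the double integral factors as a product of single integrals:
Step 1: integral_0^5 x^5 dx = [x^6/6] from 0 to 5
     = 5^6/6 = 2604.166667
Step 2: integral_0^3 y^3 dy = [y^4/4] from 0 to 3
     = 3^4/4 = 20.25
Step 3: Double integral = 2604.166667 * 20.25 = 52734.375


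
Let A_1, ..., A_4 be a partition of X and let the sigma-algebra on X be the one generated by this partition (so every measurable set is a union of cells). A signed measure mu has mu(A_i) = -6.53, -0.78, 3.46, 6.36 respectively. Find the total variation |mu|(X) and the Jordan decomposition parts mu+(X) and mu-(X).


Step 1: Every measurable set is a union of atoms (the cells / points), so a Hahn decomposition is
  obtained by grouping atoms by sign: P = union of atoms with mu > 0, N = union of the remaining atoms.
  Atoms in P (indices): 3, 4;  atoms in N (indices): 1, 2
  Positive values: 3.46, 6.36
  Negative values: -6.53, -0.78
Step 2: mu+(X) = mu(P) = sum of positive atom values = 9.82
Step 3: mu-(X) = -mu(N) = sum of |negative atom values| = 7.31
Step 4: |mu|(X) = mu+(X) + mu-(X) = 9.82 + 7.31 = 17.13


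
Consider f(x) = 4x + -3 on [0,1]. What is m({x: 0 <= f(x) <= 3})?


f^(-1)([0, 3]) = {x : 0 <= 4x + -3 <= 3}
Solving: (0 - -3)/4 <= x <= (3 - -3)/4
= [0.75, 1.5]
Intersecting with [0,1]: [0.75, 1]
Measure = 1 - 0.75 = 0.25


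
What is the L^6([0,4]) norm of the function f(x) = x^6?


Step 1: ||f||_6 = (integral_0^4 |x^6|^6 dx)^(1/6)
     = (integral_0^4 x^36 dx)^(1/6)
Step 2: integral_0^4 x^36 dx = [x^37/(37)] from 0 to 4 = 4^37/37
     = 18889465931478580854784/37 = 5.105261e+20
Step 3: ||f||_6 = (5.105261e+20)^(1/6) = 2827.068463


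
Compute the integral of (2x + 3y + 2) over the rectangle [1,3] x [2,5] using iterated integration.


By Fubini, integrate in x first, then y.
Step 1: Fix y, integrate over x in [1,3]:
  integral(2x + 3y + 2, x=1..3)
  = 2*(3^2 - 1^2)/2 + (3y + 2)*(3 - 1)
  = 8 + (3y + 2)*2
  = 8 + 6y + 4
  = 12 + 6y
Step 2: Integrate over y in [2,5]:
  integral(12 + 6y, y=2..5)
  = 12*3 + 6*(5^2 - 2^2)/2
  = 36 + 63
  = 99


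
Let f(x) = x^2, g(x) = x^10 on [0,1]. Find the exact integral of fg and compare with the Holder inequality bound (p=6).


Step 1: Exact integral of f*g = integral(x^12, 0, 1) = 1/13
     = 0.076923
Step 2: Holder bound with p=6, q=1.2:
  ||f||_p = (integral x^12 dx)^(1/6) = (1/13)^(1/6) = 0.652143
  ||g||_q = (integral x^12 dx)^(1/1.2) = (1/13)^(1/1.2) = 0.117954
Step 3: Holder bound = ||f||_p * ||g||_q = 0.652143 * 0.117954 = 0.076923
Verification: 0.076923 <= 0.076923 (Holder holds)


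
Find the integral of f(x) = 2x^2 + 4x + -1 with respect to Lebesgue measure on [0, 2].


The Lebesgue integral of a Riemann-integrable function agrees with the Riemann integral.
Antiderivative F(x) = (2/3)x^3 + (4/2)x^2 + -1x
F(2) = (2/3)*2^3 + (4/2)*2^2 + -1*2
     = (2/3)*8 + (4/2)*4 + -1*2
     = 5.333333 + 8 + -2
     = 11.333333
F(0) = 0.0
Integral = F(2) - F(0) = 11.333333 - 0.0 = 11.333333


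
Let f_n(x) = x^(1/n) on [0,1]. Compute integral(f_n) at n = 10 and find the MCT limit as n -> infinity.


At n = 10: f_10(x) = x^(1/10).
Step 1: integral(x^(1/10), 0, 1) = [x^(1/10+1) / (1/10+1)] from 0 to 1
     = 1 / (1/10 + 1) = 1 / ((10+1)/10) = 10/(10+1)
     = 10/11 = 0.909091
Step 2: As n -> infinity, f_n(x) = x^(1/n) -> 1 for x in (0,1], and f_n is increasing in n.
By MCT, lim_n integral(f_n) = integral(lim_n f_n) = integral(1, 0, 1) = 1.
Step 3: Verify convergence: 10/11 = 0.909091 -> 1


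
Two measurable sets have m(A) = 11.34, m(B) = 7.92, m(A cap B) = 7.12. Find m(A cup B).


By inclusion-exclusion: m(A u B) = m(A) + m(B) - m(A n B)
= 11.34 + 7.92 - 7.12
= 12.14


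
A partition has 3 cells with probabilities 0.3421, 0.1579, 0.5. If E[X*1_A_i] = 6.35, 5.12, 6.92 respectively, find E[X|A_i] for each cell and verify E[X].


For each cell A_i: E[X|A_i] = E[X*1_A_i] / P(A_i)
Step 1: E[X|A_1] = 6.35 / 0.3421 = 18.561824
Step 2: E[X|A_2] = 5.12 / 0.1579 = 32.425586
Step 3: E[X|A_3] = 6.92 / 0.5 = 13.84
Verification: E[X] = sum E[X*1_A_i] = 6.35 + 5.12 + 6.92 = 18.39


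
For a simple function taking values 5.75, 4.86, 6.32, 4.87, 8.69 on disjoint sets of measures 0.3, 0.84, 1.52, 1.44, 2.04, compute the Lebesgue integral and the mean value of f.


Step 1: Integral = sum(value_i * measure_i)
= 5.75*0.3 + 4.86*0.84 + 6.32*1.52 + 4.87*1.44 + 8.69*2.04
= 1.725 + 4.0824 + 9.6064 + 7.0128 + 17.7276
= 40.1542
Step 2: Total measure of domain = 0.3 + 0.84 + 1.52 + 1.44 + 2.04 = 6.14
Step 3: Average value = 40.1542 / 6.14 = 6.539772


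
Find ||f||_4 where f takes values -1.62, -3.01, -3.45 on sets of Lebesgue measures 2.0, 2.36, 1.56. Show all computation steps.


Step 1: Compute |f_i|^4 for each value:
  |-1.62|^4 = 6.887475
  |-3.01|^4 = 82.085412
  |-3.45|^4 = 141.669506
Step 2: Multiply by measures and sum:
  6.887475 * 2.0 = 13.774951
  82.085412 * 2.36 = 193.721572
  141.669506 * 1.56 = 221.00443
Sum = 13.774951 + 193.721572 + 221.00443 = 428.500953
Step 3: Take the p-th root:
||f||_4 = (428.500953)^(1/4) = 4.549754


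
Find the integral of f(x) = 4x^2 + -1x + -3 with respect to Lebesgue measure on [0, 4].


The Lebesgue integral of a Riemann-integrable function agrees with the Riemann integral.
Antiderivative F(x) = (4/3)x^3 + (-1/2)x^2 + -3x
F(4) = (4/3)*4^3 + (-1/2)*4^2 + -3*4
     = (4/3)*64 + (-1/2)*16 + -3*4
     = 85.333333 + -8 + -12
     = 65.333333
F(0) = 0.0
Integral = F(4) - F(0) = 65.333333 - 0.0 = 65.333333


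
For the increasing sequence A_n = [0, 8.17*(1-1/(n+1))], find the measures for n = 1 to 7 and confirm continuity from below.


By continuity of measure from below: if A_n increases to A, then m(A_n) -> m(A).
Here A = [0, 8.17], so m(A) = 8.17
Step 1: a_1 = 8.17*(1 - 1/2) = 4.085, m(A_1) = 4.085
Step 2: a_2 = 8.17*(1 - 1/3) = 5.4467, m(A_2) = 5.4467
Step 3: a_3 = 8.17*(1 - 1/4) = 6.1275, m(A_3) = 6.1275
Step 4: a_4 = 8.17*(1 - 1/5) = 6.536, m(A_4) = 6.536
Step 5: a_5 = 8.17*(1 - 1/6) = 6.8083, m(A_5) = 6.8083
Step 6: a_6 = 8.17*(1 - 1/7) = 7.0029, m(A_6) = 7.0029
Step 7: a_7 = 8.17*(1 - 1/8) = 7.1487, m(A_7) = 7.1487
Limit: m(A_n) -> m([0,8.17]) = 8.17


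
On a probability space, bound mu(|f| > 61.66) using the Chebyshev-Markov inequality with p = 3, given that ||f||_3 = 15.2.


Chebyshev/Markov inequality: mu(|f| > eps) <= (||f||_p / eps)^p
Step 1: ||f||_3 / eps = 15.2 / 61.66 = 0.246513
Step 2: Raise to power p = 3:
  (0.246513)^3 = 0.01498
Step 3: Therefore mu(|f| > 61.66) <= 0.01498


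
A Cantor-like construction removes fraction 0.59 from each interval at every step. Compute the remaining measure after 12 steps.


Step 1: At each step, fraction remaining = 1 - 0.59 = 0.41
Step 2: After 12 steps, measure = (0.41)^12
Result = 2.256349e-05


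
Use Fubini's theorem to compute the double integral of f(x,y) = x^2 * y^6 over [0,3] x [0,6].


By Fubini's theorem, the double integral factors as a product of single integrals:
Step 1: integral_0^3 x^2 dx = [x^3/3] from 0 to 3
     = 3^3/3 = 9
Step 2: integral_0^6 y^6 dy = [y^7/7] from 0 to 6
     = 6^7/7 = 39990.857143
Step 3: Double integral = 9 * 39990.857143 = 359917.714286


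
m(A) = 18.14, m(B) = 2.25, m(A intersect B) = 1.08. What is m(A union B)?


By inclusion-exclusion: m(A u B) = m(A) + m(B) - m(A n B)
= 18.14 + 2.25 - 1.08
= 19.31


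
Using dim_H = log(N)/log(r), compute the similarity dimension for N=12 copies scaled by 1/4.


For a self-similar set with N copies scaled by 1/r:
dim_H = log(N)/log(r) = log(12)/log(4)
= 2.484907/1.386294
= 1.792481


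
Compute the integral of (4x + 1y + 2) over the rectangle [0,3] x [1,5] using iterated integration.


By Fubini, integrate in x first, then y.
Step 1: Fix y, integrate over x in [0,3]:
  integral(4x + 1y + 2, x=0..3)
  = 4*(3^2 - 0^2)/2 + (1y + 2)*(3 - 0)
  = 18 + (1y + 2)*3
  = 18 + 3y + 6
  = 24 + 3y
Step 2: Integrate over y in [1,5]:
  integral(24 + 3y, y=1..5)
  = 24*4 + 3*(5^2 - 1^2)/2
  = 96 + 36
  = 132


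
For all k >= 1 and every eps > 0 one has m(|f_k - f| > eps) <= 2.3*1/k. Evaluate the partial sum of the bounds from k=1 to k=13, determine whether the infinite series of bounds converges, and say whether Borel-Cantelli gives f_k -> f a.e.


Step 1: List the terms 2.3*1/k for k = 1 to 13:
  k=1: 2.3
  k=2: 1.15
  k=3: 0.766667
  k=4: 0.575
  k=5: 0.46
  k=6: 0.383333
  k=7: 0.328571
  k=8: 0.2875
  k=9: 0.255556
  k=10: 0.23
  k=11: 0.209091
  k=12: 0.191667
  k=13: 0.176923
Step 2: Partial sum = 2.3 + 1.15 + 0.766667 + 0.575 + 0.46 + 0.383333 + 0.328571 + 0.2875 + 0.255556 + 0.23 + 0.209091 + 0.191667 + 0.176923
     = 7.314308
Step 3: The full series sum_(k>=1) 2.3*1/k diverges (harmonic series, p = 1; a nonzero constant multiple of a divergent series diverges).
Step 4: The (first) Borel-Cantelli lemma requires a summable sequence of measures, so it does not apply here;
        from this bound alone no conclusion about a.e. convergence can be drawn (convergence in measure still
        gives an a.e.-convergent subsequence, but not a.e. convergence of the whole sequence).
Conclusion: series diverges; Borel-Cantelli is inconclusive about a.e. convergence of f_k.


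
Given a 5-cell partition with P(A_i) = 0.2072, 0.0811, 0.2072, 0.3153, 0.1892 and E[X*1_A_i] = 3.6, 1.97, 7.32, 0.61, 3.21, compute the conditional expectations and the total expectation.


For each cell A_i: E[X|A_i] = E[X*1_A_i] / P(A_i)
Step 1: E[X|A_1] = 3.6 / 0.2072 = 17.374517
Step 2: E[X|A_2] = 1.97 / 0.0811 = 24.290999
Step 3: E[X|A_3] = 7.32 / 0.2072 = 35.328185
Step 4: E[X|A_4] = 0.61 / 0.3153 = 1.934665
Step 5: E[X|A_5] = 3.21 / 0.1892 = 16.966173
Verification: E[X] = sum E[X*1_A_i] = 3.6 + 1.97 + 7.32 + 0.61 + 3.21 = 16.71


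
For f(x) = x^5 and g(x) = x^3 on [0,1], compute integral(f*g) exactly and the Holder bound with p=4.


Step 1: Exact integral of f*g = integral(x^8, 0, 1) = 1/9
     = 0.111111
Step 2: Holder bound with p=4, q=1.333333:
  ||f||_p = (integral x^20 dx)^(1/4) = (1/21)^(1/4) = 0.467138
  ||g||_q = (integral x^4 dx)^(1/1.333333) = (1/5)^(1/1.333333) = 0.29907
Step 3: Holder bound = ||f||_p * ||g||_q = 0.467138 * 0.29907 = 0.139707
Verification: 0.111111 <= 0.139707 (Holder holds)


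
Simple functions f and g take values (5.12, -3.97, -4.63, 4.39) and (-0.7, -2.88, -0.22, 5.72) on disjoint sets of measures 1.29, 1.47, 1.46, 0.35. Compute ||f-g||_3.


Step 1: Compute differences f_i - g_i:
  5.12 - -0.7 = 5.82
  -3.97 - -2.88 = -1.09
  -4.63 - -0.22 = -4.41
  4.39 - 5.72 = -1.33
Step 2: Compute |diff|^3 * measure for each set:
  |5.82|^3 * 1.29 = 197.137368 * 1.29 = 254.307205
  |-1.09|^3 * 1.47 = 1.295029 * 1.47 = 1.903693
  |-4.41|^3 * 1.46 = 85.766121 * 1.46 = 125.218537
  |-1.33|^3 * 0.35 = 2.352637 * 0.35 = 0.823423
Step 3: Sum = 382.252857
Step 4: ||f-g||_3 = (382.252857)^(1/3) = 7.257442


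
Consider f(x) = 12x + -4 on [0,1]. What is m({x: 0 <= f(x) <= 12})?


f^(-1)([0, 12]) = {x : 0 <= 12x + -4 <= 12}
Solving: (0 - -4)/12 <= x <= (12 - -4)/12
= [0.333333, 1.333333]
Intersecting with [0,1]: [0.333333, 1]
Measure = 1 - 0.333333 = 0.666667


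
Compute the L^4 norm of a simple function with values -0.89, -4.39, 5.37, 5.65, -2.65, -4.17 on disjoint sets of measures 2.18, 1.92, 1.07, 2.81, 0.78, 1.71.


Step 1: Compute |f_i|^4 for each value:
  |-0.89|^4 = 0.627422
  |-4.39|^4 = 371.413838
  |5.37|^4 = 831.566802
  |5.65|^4 = 1019.046006
  |-2.65|^4 = 49.315506
  |-4.17|^4 = 302.373843
Step 2: Multiply by measures and sum:
  0.627422 * 2.18 = 1.367781
  371.413838 * 1.92 = 713.11457
  831.566802 * 1.07 = 889.776478
  1019.046006 * 2.81 = 2863.519278
  49.315506 * 0.78 = 38.466095
  302.373843 * 1.71 = 517.059272
Sum = 1.367781 + 713.11457 + 889.776478 + 2863.519278 + 38.466095 + 517.059272 = 5023.303473
Step 3: Take the p-th root:
||f||_4 = (5023.303473)^(1/4) = 8.418745


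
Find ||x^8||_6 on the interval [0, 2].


Step 1: ||f||_6 = (integral_0^2 |x^8|^6 dx)^(1/6)
     = (integral_0^2 x^48 dx)^(1/6)
Step 2: integral_0^2 x^48 dx = [x^49/(49)] from 0 to 2 = 2^49/49
     = 562949953421312/49 = 1.148877e+13
Step 3: ||f||_6 = (1.148877e+13)^(1/6) = 150.214648


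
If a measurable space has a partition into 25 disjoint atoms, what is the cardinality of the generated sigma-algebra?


Each element of the sigma-algebra is a union of some subset of the 25 atoms.
The number of such subsets is 2^25 = 33554432.


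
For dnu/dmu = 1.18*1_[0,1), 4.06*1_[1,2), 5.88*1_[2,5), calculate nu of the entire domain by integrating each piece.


Integrate each piece of the Radon-Nikodym derivative:
Step 1: integral_0^1 1.18 dx = 1.18*(1-0) = 1.18*1 = 1.18
Step 2: integral_1^2 4.06 dx = 4.06*(2-1) = 4.06*1 = 4.06
Step 3: integral_2^5 5.88 dx = 5.88*(5-2) = 5.88*3 = 17.64
Total: 1.18 + 4.06 + 17.64 = 22.88


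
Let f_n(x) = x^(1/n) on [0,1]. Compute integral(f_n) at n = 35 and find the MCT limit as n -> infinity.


At n = 35: f_35(x) = x^(1/35).
Step 1: integral(x^(1/35), 0, 1) = [x^(1/35+1) / (1/35+1)] from 0 to 1
     = 1 / (1/35 + 1) = 1 / ((35+1)/35) = 35/(35+1)
     = 35/36 = 0.972222
Step 2: As n -> infinity, f_n(x) = x^(1/n) -> 1 for x in (0,1], and f_n is increasing in n.
By MCT, lim_n integral(f_n) = integral(lim_n f_n) = integral(1, 0, 1) = 1.
Step 3: Verify convergence: 35/36 = 0.972222 -> 1


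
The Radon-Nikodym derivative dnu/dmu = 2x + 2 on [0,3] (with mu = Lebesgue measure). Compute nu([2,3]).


nu(A) = integral_A (dnu/dmu) dmu = integral_2^3 (2x + 2) dx
Step 1: Antiderivative F(x) = (2/2)x^2 + 2x
Step 2: F(3) = (2/2)*3^2 + 2*3 = 9 + 6 = 15
Step 3: F(2) = (2/2)*2^2 + 2*2 = 4 + 4 = 8
Step 4: nu([2,3]) = F(3) - F(2) = 15 - 8 = 7


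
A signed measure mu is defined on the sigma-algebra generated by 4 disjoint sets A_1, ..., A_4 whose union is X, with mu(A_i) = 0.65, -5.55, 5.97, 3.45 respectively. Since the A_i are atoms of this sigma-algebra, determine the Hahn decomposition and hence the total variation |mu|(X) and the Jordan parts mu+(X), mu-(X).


Step 1: Every measurable set is a union of atoms (the cells / points), so a Hahn decomposition is
  obtained by grouping atoms by sign: P = union of atoms with mu > 0, N = union of the remaining atoms.
  Atoms in P (indices): 1, 3, 4;  atoms in N (indices): 2
  Positive values: 0.65, 5.97, 3.45
  Negative values: -5.55
Step 2: mu+(X) = mu(P) = sum of positive atom values = 10.07
Step 3: mu-(X) = -mu(N) = sum of |negative atom values| = 5.55
Step 4: |mu|(X) = mu+(X) + mu-(X) = 10.07 + 5.55 = 15.62


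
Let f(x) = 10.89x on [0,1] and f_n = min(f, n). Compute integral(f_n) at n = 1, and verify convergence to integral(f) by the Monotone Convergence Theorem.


f(x) = 10.89x on [0,1]; f_n(x) = min(10.89x, n). At n = 1:
Step 1: f(x) reaches 1 at x = 1/10.89 = 0.091827
Step 2: integral(f_1) = integral(10.89x, 0, 0.091827) + integral(1, 0.091827, 1)
       = 10.89*0.091827^2/2 + 1*(1 - 0.091827)
       = 0.045914 + 0.908173
       = 0.954086
Step 3: As n -> infinity, f_n increases to f, so by MCT integral(f_n) -> integral(f) = 10.89/2 = 5.445.
Convergence: integral(f_1) = 0.954086 -> 5.445 as n -> infinity


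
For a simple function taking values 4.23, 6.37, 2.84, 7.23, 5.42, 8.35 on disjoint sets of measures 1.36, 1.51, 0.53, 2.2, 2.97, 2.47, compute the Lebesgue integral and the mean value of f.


Step 1: Integral = sum(value_i * measure_i)
= 4.23*1.36 + 6.37*1.51 + 2.84*0.53 + 7.23*2.2 + 5.42*2.97 + 8.35*2.47
= 5.7528 + 9.6187 + 1.5052 + 15.906 + 16.0974 + 20.6245
= 69.5046
Step 2: Total measure of domain = 1.36 + 1.51 + 0.53 + 2.2 + 2.97 + 2.47 = 11.04
Step 3: Average value = 69.5046 / 11.04 = 6.295707


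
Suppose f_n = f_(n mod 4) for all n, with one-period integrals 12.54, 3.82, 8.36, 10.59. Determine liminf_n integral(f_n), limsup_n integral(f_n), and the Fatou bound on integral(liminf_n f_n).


The sequence (integral(f_n)) is periodic with period 4, repeating the values 12.54, 3.82, 8.36, 10.59 indefinitely.
Step 1: For a periodic sequence, every tail (a_m, a_(m+1), ...) contains all 4 period values infinitely often.
Step 2: Hence inf of every tail = min of the period values = min(12.54, 3.82, 8.36, 10.59) = 3.82.
        liminf_n integral(f_n) = sup over m of (inf of tail from m) = 3.82.
Step 3: Similarly sup of every tail = max of the period values = 12.54.
        limsup_n integral(f_n) = 12.54.
Step 4: Fatou's lemma: integral(liminf_n f_n) <= liminf_n integral(f_n) = 3.82.
        So the integral of the pointwise liminf is at most 3.82.


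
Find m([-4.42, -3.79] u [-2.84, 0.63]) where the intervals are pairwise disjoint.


For pairwise disjoint intervals, m(union) = sum of lengths.
= (-3.79 - -4.42) + (0.63 - -2.84)
= 0.63 + 3.47
= 4.1


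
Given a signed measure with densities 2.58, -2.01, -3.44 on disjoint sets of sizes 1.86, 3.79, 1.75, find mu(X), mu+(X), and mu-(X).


Step 1: Compute signed measure on each set:
  Set 1: 2.58 * 1.86 = 4.7988
  Set 2: -2.01 * 3.79 = -7.6179
  Set 3: -3.44 * 1.75 = -6.02
Step 2: Total signed measure = (4.7988) + (-7.6179) + (-6.02)
     = -8.8391
Step 3: Positive part mu+(X) = sum of positive contributions = 4.7988
Step 4: Negative part mu-(X) = |sum of negative contributions| = 13.6379


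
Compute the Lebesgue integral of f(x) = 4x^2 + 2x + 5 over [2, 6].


The Lebesgue integral of a Riemann-integrable function agrees with the Riemann integral.
Antiderivative F(x) = (4/3)x^3 + (2/2)x^2 + 5x
F(6) = (4/3)*6^3 + (2/2)*6^2 + 5*6
     = (4/3)*216 + (2/2)*36 + 5*6
     = 288 + 36 + 30
     = 354
F(2) = 24.666667
Integral = F(6) - F(2) = 354 - 24.666667 = 329.333333


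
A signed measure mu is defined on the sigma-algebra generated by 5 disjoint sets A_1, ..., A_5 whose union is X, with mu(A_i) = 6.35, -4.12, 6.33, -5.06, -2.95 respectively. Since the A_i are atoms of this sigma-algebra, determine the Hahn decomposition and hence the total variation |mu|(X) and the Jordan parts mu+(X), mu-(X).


Step 1: Every measurable set is a union of atoms (the cells / points), so a Hahn decomposition is
  obtained by grouping atoms by sign: P = union of atoms with mu > 0, N = union of the remaining atoms.
  Atoms in P (indices): 1, 3;  atoms in N (indices): 2, 4, 5
  Positive values: 6.35, 6.33
  Negative values: -4.12, -5.06, -2.95
Step 2: mu+(X) = mu(P) = sum of positive atom values = 12.68
Step 3: mu-(X) = -mu(N) = sum of |negative atom values| = 12.13
Step 4: |mu|(X) = mu+(X) + mu-(X) = 12.68 + 12.13 = 24.81


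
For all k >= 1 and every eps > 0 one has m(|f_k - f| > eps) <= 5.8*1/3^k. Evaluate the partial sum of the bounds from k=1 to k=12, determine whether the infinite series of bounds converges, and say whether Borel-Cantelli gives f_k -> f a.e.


Step 1: List the terms 5.8*1/3^k for k = 1 to 12:
  k=1: 1.933333
  k=2: 0.644444
  k=3: 0.214815
  k=4: 0.071605
  k=5: 0.023868
  k=6: 0.007956
  k=7: 0.002652
  k=8: 8.840116e-04
  k=9: 2.946705e-04
  k=10: 9.822351e-05
  k=11: 3.274117e-05
  k=12: 1.091372e-05
Step 2: Partial sum = 1.933333 + 0.644444 + 0.214815 + 0.071605 + 0.023868 + 0.007956 + 0.002652 + 8.840116e-04 + 2.946705e-04 + 9.822351e-05 + 3.274117e-05 + 1.091372e-05
     = 2.899995
Step 3: The full series sum_(k>=1) 5.8*1/3^k converges (geometric series with ratio 1/3 < 1; a constant multiple of a convergent series converges).
Step 4: Fix eps > 0. Since sum_k m(|f_k - f| > eps) < infinity, the Borel-Cantelli lemma gives
        m(limsup_k {|f_k - f| > eps}) = 0, i.e. for a.e. x, |f_k(x) - f(x)| <= eps for all large k.
        Applying this with eps = 1/j for j = 1, 2, ... and intersecting the countably many full-measure sets,
        for a.e. x we get limsup_k |f_k(x) - f(x)| <= 1/j for every j, hence f_k -> f almost everywhere.
Conclusion: series converges; Borel-Cantelli yields f_k -> f a.e.


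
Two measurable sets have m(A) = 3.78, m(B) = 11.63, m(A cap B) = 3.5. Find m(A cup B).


By inclusion-exclusion: m(A u B) = m(A) + m(B) - m(A n B)
= 3.78 + 11.63 - 3.5
= 11.91


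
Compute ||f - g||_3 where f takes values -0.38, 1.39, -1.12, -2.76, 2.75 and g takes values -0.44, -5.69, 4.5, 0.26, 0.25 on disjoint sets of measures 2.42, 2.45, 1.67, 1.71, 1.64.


Step 1: Compute differences f_i - g_i:
  -0.38 - -0.44 = 0.06
  1.39 - -5.69 = 7.08
  -1.12 - 4.5 = -5.62
  -2.76 - 0.26 = -3.02
  2.75 - 0.25 = 2.5
Step 2: Compute |diff|^3 * measure for each set:
  |0.06|^3 * 2.42 = 2.160000e-04 * 2.42 = 5.227200e-04
  |7.08|^3 * 2.45 = 354.894912 * 2.45 = 869.492534
  |-5.62|^3 * 1.67 = 177.504328 * 1.67 = 296.432228
  |-3.02|^3 * 1.71 = 27.543608 * 1.71 = 47.09957
  |2.5|^3 * 1.64 = 15.625 * 1.64 = 25.625
Step 3: Sum = 1238.649855
Step 4: ||f-g||_3 = (1238.649855)^(1/3) = 10.73947


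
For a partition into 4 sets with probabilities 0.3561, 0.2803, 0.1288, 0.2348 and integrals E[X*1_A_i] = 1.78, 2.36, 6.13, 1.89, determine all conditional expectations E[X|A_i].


For each cell A_i: E[X|A_i] = E[X*1_A_i] / P(A_i)
Step 1: E[X|A_1] = 1.78 / 0.3561 = 4.998596
Step 2: E[X|A_2] = 2.36 / 0.2803 = 8.41955
Step 3: E[X|A_3] = 6.13 / 0.1288 = 47.593168
Step 4: E[X|A_4] = 1.89 / 0.2348 = 8.049404
Verification: E[X] = sum E[X*1_A_i] = 1.78 + 2.36 + 6.13 + 1.89 = 12.16


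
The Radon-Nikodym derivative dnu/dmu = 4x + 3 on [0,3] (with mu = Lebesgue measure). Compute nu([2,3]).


nu(A) = integral_A (dnu/dmu) dmu = integral_2^3 (4x + 3) dx
Step 1: Antiderivative F(x) = (4/2)x^2 + 3x
Step 2: F(3) = (4/2)*3^2 + 3*3 = 18 + 9 = 27
Step 3: F(2) = (4/2)*2^2 + 3*2 = 8 + 6 = 14
Step 4: nu([2,3]) = F(3) - F(2) = 27 - 14 = 13


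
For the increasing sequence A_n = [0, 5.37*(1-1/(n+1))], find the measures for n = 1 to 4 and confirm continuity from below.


By continuity of measure from below: if A_n increases to A, then m(A_n) -> m(A).
Here A = [0, 5.37], so m(A) = 5.37
Step 1: a_1 = 5.37*(1 - 1/2) = 2.685, m(A_1) = 2.685
Step 2: a_2 = 5.37*(1 - 1/3) = 3.58, m(A_2) = 3.58
Step 3: a_3 = 5.37*(1 - 1/4) = 4.0275, m(A_3) = 4.0275
Step 4: a_4 = 5.37*(1 - 1/5) = 4.296, m(A_4) = 4.296
Limit: m(A_n) -> m([0,5.37]) = 5.37


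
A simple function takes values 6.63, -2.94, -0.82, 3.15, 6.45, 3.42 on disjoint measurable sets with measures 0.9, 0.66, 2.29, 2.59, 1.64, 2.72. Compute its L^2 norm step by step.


Step 1: Compute |f_i|^2 for each value:
  |6.63|^2 = 43.9569
  |-2.94|^2 = 8.6436
  |-0.82|^2 = 0.6724
  |3.15|^2 = 9.9225
  |6.45|^2 = 41.6025
  |3.42|^2 = 11.6964
Step 2: Multiply by measures and sum:
  43.9569 * 0.9 = 39.56121
  8.6436 * 0.66 = 5.704776
  0.6724 * 2.29 = 1.539796
  9.9225 * 2.59 = 25.699275
  41.6025 * 1.64 = 68.2281
  11.6964 * 2.72 = 31.814208
Sum = 39.56121 + 5.704776 + 1.539796 + 25.699275 + 68.2281 + 31.814208 = 172.547365
Step 3: Take the p-th root:
||f||_2 = (172.547365)^(1/2) = 13.135729


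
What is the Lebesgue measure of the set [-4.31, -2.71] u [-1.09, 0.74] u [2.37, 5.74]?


For pairwise disjoint intervals, m(union) = sum of lengths.
= (-2.71 - -4.31) + (0.74 - -1.09) + (5.74 - 2.37)
= 1.6 + 1.83 + 3.37
= 6.8


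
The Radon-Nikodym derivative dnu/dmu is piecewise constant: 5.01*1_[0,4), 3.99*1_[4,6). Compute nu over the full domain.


Integrate each piece of the Radon-Nikodym derivative:
Step 1: integral_0^4 5.01 dx = 5.01*(4-0) = 5.01*4 = 20.04
Step 2: integral_4^6 3.99 dx = 3.99*(6-4) = 3.99*2 = 7.98
Total: 20.04 + 7.98 = 28.02


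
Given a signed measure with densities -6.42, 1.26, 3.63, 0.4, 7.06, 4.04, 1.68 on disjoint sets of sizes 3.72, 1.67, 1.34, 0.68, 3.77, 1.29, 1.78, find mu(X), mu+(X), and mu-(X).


Step 1: Compute signed measure on each set:
  Set 1: -6.42 * 3.72 = -23.8824
  Set 2: 1.26 * 1.67 = 2.1042
  Set 3: 3.63 * 1.34 = 4.8642
  Set 4: 0.4 * 0.68 = 0.272
  Set 5: 7.06 * 3.77 = 26.6162
  Set 6: 4.04 * 1.29 = 5.2116
  Set 7: 1.68 * 1.78 = 2.9904
Step 2: Total signed measure = (-23.8824) + (2.1042) + (4.8642) + (0.272) + (26.6162) + (5.2116) + (2.9904)
     = 18.1762
Step 3: Positive part mu+(X) = sum of positive contributions = 42.0586
Step 4: Negative part mu-(X) = |sum of negative contributions| = 23.8824


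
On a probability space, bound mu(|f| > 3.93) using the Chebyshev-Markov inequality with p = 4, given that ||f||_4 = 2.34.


Chebyshev/Markov inequality: mu(|f| > eps) <= (||f||_p / eps)^p
Step 1: ||f||_4 / eps = 2.34 / 3.93 = 0.59542
Step 2: Raise to power p = 4:
  (0.59542)^4 = 0.125688
Step 3: Therefore mu(|f| > 3.93) <= 0.125688


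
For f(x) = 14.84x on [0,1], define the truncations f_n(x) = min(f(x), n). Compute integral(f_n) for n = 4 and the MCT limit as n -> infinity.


f(x) = 14.84x on [0,1]; f_n(x) = min(14.84x, n). At n = 4:
Step 1: f(x) reaches 4 at x = 4/14.84 = 0.269542
Step 2: integral(f_4) = integral(14.84x, 0, 0.269542) + integral(4, 0.269542, 1)
       = 14.84*0.269542^2/2 + 4*(1 - 0.269542)
       = 0.539084 + 2.921833
       = 3.460916
Step 3: As n -> infinity, f_n increases to f, so by MCT integral(f_n) -> integral(f) = 14.84/2 = 7.42.
Convergence: integral(f_4) = 3.460916 -> 7.42 as n -> infinity


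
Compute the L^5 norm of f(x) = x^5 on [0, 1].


Step 1: ||f||_5 = (integral_0^1 |x^5|^5 dx)^(1/5)
     = (integral_0^1 x^25 dx)^(1/5)
Step 2: integral_0^1 x^25 dx = [x^26/(26)] from 0 to 1 = 1^26/26
     = 1/26 = 0.038462
Step 3: ||f||_5 = (0.038462)^(1/5) = 0.521201


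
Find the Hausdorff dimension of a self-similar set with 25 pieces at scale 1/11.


For a self-similar set with N copies scaled by 1/r:
dim_H = log(N)/log(r) = log(25)/log(11)
= 3.218876/2.397895
= 1.342375


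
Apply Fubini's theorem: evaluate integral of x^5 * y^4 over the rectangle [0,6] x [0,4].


By Fubini's theorem, the double integral factors as a product of single integrals:
Step 1: integral_0^6 x^5 dx = [x^6/6] from 0 to 6
     = 6^6/6 = 7776
Step 2: integral_0^4 y^4 dy = [y^5/5] from 0 to 4
     = 4^5/5 = 204.8
Step 3: Double integral = 7776 * 204.8 = 1.592525e+06


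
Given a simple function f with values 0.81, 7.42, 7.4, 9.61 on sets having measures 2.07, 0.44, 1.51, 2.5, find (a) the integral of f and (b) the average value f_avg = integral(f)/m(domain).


Step 1: Integral = sum(value_i * measure_i)
= 0.81*2.07 + 7.42*0.44 + 7.4*1.51 + 9.61*2.5
= 1.6767 + 3.2648 + 11.174 + 24.025
= 40.1405
Step 2: Total measure of domain = 2.07 + 0.44 + 1.51 + 2.5 = 6.52
Step 3: Average value = 40.1405 / 6.52 = 6.156518


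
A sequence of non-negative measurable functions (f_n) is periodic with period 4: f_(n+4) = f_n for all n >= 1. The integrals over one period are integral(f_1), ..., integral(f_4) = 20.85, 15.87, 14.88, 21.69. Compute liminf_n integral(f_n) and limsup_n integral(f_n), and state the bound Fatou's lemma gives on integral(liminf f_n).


The sequence (integral(f_n)) is periodic with period 4, repeating the values 20.85, 15.87, 14.88, 21.69 indefinitely.
Step 1: For a periodic sequence, every tail (a_m, a_(m+1), ...) contains all 4 period values infinitely often.
Step 2: Hence inf of every tail = min of the period values = min(20.85, 15.87, 14.88, 21.69) = 14.88.
        liminf_n integral(f_n) = sup over m of (inf of tail from m) = 14.88.
Step 3: Similarly sup of every tail = max of the period values = 21.69.
        limsup_n integral(f_n) = 21.69.
Step 4: Fatou's lemma: integral(liminf_n f_n) <= liminf_n integral(f_n) = 14.88.
        So the integral of the pointwise liminf is at most 14.88.


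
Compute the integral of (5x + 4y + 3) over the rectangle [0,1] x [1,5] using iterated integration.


By Fubini, integrate in x first, then y.
Step 1: Fix y, integrate over x in [0,1]:
  integral(5x + 4y + 3, x=0..1)
  = 5*(1^2 - 0^2)/2 + (4y + 3)*(1 - 0)
  = 2.5 + (4y + 3)*1
  = 2.5 + 4y + 3
  = 5.5 + 4y
Step 2: Integrate over y in [1,5]:
  integral(5.5 + 4y, y=1..5)
  = 5.5*4 + 4*(5^2 - 1^2)/2
  = 22 + 48
  = 70


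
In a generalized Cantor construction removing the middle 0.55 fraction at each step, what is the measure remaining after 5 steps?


Step 1: At each step, fraction remaining = 1 - 0.55 = 0.45
Step 2: After 5 steps, measure = (0.45)^5
Step 3: Computing the power step by step:
  After step 1: 0.45
  After step 2: 0.2025
  After step 3: 0.091125
  After step 4: 0.041006
  After step 5: 0.018453
Result = 0.018453


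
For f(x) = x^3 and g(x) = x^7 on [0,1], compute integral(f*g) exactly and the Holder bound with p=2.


Step 1: Exact integral of f*g = integral(x^10, 0, 1) = 1/11
     = 0.090909
Step 2: Holder bound with p=2, q=2:
  ||f||_p = (integral x^6 dx)^(1/2) = (1/7)^(1/2) = 0.377964
  ||g||_q = (integral x^14 dx)^(1/2) = (1/15)^(1/2) = 0.258199
Step 3: Holder bound = ||f||_p * ||g||_q = 0.377964 * 0.258199 = 0.09759
Verification: 0.090909 <= 0.09759 (Holder holds)


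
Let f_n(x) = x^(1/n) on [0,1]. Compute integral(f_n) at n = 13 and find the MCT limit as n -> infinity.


At n = 13: f_13(x) = x^(1/13).
Step 1: integral(x^(1/13), 0, 1) = [x^(1/13+1) / (1/13+1)] from 0 to 1
     = 1 / (1/13 + 1) = 1 / ((13+1)/13) = 13/(13+1)
     = 13/14 = 0.928571
Step 2: As n -> infinity, f_n(x) = x^(1/n) -> 1 for x in (0,1], and f_n is increasing in n.
By MCT, lim_n integral(f_n) = integral(lim_n f_n) = integral(1, 0, 1) = 1.
Step 3: Verify convergence: 13/14 = 0.928571 -> 1


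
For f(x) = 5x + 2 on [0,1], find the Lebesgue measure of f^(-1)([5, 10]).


f^(-1)([5, 10]) = {x : 5 <= 5x + 2 <= 10}
Solving: (5 - 2)/5 <= x <= (10 - 2)/5
= [0.6, 1.6]
Intersecting with [0,1]: [0.6, 1]
Measure = 1 - 0.6 = 0.4
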